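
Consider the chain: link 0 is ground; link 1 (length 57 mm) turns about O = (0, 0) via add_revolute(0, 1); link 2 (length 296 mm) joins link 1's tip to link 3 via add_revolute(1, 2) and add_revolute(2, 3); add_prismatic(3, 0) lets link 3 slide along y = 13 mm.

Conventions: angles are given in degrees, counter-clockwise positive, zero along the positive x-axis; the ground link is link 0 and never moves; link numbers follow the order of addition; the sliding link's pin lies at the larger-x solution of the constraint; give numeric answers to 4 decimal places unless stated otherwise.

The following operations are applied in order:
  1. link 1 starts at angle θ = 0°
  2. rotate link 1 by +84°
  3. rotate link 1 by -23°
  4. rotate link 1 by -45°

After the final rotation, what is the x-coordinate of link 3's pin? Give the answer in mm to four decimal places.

geometry: r = 57 mm, L = 296 mm, e = 13 mm; θ starts at 0°
rotate link 1 by +84°: θ ← 0° +84° = 84°
rotate link 1 by -23°: θ ← 84° -23° = 61°
rotate link 1 by -45°: θ ← 61° -45° = 16°
crank pin P = (r cos θ, r sin θ) = (54.791917, 15.711329)
h = r sin θ − e = 15.711329 − 13 = 2.711329
x = r cos θ + √(L² − h²) = 54.791917 + 295.987582 = 350.779499

350.7795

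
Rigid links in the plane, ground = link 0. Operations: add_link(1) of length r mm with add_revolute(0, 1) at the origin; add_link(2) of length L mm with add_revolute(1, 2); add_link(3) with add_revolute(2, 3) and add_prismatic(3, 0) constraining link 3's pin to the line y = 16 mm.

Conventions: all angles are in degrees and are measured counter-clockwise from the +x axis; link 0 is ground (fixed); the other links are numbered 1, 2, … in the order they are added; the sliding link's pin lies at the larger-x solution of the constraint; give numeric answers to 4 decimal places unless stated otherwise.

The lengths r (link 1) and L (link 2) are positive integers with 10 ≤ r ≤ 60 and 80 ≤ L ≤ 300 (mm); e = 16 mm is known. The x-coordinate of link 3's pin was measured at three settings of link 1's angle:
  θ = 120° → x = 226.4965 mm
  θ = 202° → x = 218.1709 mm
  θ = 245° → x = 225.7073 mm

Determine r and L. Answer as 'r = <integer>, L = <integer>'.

constraint per measurement: (x − r cos θ)² + (r sin θ − e)² = L²
subtracting the θ₁ and θ₂ equations cancels the r² and L² terms:
r = (x₁² − x₂²) / (2[(x₁cos θ₁ + e sin θ₁) − (x₂cos θ₂ + e sin θ₂)]) = 16.9999 → r = 17
L² = (x₁ − r cos θ₁)² + (r sin θ₁ − e)² = 55224.9872 → L = 235.0000 → L = 235
check at θ₃=245°: x = 225.7073 (printed 225.7073) ✓

r = 17, L = 235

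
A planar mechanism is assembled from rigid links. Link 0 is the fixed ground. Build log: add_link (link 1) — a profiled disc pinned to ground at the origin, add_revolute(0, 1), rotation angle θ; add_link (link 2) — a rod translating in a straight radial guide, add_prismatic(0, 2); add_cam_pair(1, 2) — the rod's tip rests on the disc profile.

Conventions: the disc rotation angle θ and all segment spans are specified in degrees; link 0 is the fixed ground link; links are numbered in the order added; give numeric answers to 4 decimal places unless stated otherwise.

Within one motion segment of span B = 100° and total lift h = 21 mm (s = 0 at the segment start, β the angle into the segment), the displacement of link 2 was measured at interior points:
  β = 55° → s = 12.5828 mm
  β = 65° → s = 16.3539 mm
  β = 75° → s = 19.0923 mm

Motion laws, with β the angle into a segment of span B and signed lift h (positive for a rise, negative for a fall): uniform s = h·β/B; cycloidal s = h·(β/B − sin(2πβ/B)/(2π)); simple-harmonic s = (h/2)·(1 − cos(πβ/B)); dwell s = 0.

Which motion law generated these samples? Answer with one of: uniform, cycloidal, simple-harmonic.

candidates at β/B = r: uniform s = h·r (linear in β); cycloidal s = h·(r − sin(2πr)/(2π)); simple-harmonic s = (h/2)(1 − cos(πr))
β=55°: printed 12.5828 | uniform 11.5500, cycloidal 12.5828, simple-harmonic 12.1426
β=65°: printed 16.3539 | uniform 13.6500, cycloidal 16.3539, simple-harmonic 15.2669
β=75°: printed 19.0923 | uniform 15.7500, cycloidal 19.0923, simple-harmonic 17.9246
only one law matches every sample → cycloidal

cycloidal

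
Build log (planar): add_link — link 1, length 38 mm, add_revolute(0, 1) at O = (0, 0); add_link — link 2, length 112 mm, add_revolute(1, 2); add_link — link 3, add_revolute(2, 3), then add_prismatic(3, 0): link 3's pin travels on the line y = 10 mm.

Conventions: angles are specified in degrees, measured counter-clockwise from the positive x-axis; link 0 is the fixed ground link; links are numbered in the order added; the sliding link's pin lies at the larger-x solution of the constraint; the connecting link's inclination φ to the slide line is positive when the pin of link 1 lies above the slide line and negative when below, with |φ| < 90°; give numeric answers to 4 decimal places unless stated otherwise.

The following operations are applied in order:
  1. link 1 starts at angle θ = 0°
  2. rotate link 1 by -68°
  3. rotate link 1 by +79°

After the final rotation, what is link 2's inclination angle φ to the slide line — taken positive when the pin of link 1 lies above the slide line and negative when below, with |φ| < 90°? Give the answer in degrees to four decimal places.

geometry: r = 38 mm, L = 112 mm, e = 10 mm; θ starts at 0°
rotate link 1 by -68°: θ ← 0° -68° = -68°
rotate link 1 by +79°: θ ← -68° +79° = 11°
h = r sin θ − e = 7.250742 − 10 = -2.749258
sin φ = h / L = -2.749258 / 112 = -0.02454695
φ = arcsin(-0.02454695) = -1.406578°

-1.4066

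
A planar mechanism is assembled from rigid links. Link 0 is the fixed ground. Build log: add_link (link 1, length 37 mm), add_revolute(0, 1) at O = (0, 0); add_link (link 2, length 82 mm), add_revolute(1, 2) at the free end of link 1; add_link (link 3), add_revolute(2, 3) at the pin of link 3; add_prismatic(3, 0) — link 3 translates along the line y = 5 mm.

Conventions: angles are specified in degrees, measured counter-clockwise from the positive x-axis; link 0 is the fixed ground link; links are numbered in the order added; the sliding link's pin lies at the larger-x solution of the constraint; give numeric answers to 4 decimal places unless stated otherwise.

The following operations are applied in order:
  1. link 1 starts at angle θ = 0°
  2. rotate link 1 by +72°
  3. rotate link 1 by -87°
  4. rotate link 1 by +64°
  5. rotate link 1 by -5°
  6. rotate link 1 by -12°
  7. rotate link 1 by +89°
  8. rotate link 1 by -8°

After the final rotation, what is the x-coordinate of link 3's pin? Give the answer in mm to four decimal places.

geometry: r = 37 mm, L = 82 mm, e = 5 mm; θ starts at 0°
rotate link 1 by +72°: θ ← 0° +72° = 72°
rotate link 1 by -87°: θ ← 72° -87° = -15°
rotate link 1 by +64°: θ ← -15° +64° = 49°
rotate link 1 by -5°: θ ← 49° -5° = 44°
rotate link 1 by -12°: θ ← 44° -12° = 32°
rotate link 1 by +89°: θ ← 32° +89° = 121°
rotate link 1 by -8°: θ ← 121° -8° = 113°
crank pin P = (r cos θ, r sin θ) = (-14.457052, 34.058680)
h = r sin θ − e = 34.058680 − 5 = 29.058680
x = r cos θ + √(L² − h²) = -14.457052 + 76.678505 = 62.221453

62.2215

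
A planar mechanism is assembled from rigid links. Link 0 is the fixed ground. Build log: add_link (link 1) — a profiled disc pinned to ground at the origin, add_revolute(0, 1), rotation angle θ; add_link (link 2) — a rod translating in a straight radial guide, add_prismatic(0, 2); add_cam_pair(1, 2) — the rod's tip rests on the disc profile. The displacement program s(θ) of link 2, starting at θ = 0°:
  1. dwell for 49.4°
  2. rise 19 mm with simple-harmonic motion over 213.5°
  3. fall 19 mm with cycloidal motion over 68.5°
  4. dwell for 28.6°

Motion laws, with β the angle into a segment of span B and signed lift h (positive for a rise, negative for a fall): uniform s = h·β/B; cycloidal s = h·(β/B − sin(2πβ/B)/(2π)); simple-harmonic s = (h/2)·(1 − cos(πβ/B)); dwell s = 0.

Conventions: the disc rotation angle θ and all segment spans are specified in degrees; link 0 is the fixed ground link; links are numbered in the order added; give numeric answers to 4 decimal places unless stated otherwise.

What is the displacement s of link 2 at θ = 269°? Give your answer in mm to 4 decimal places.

seg 1 [0°–49.4°] dwell: s stays 0.0000
seg 2 [49.4°–262.9°] simple-harmonic, h=19: full span → s += 19 → s = 19.0000
seg 3 [262.9°–331.4°] cycloidal, h=-19: θ=269° here. β=6.1, B=68.5. -19·(0.0891 − sin(2π·0.0891)/(2π)) = -0.0869 → s = 18.9131

18.9131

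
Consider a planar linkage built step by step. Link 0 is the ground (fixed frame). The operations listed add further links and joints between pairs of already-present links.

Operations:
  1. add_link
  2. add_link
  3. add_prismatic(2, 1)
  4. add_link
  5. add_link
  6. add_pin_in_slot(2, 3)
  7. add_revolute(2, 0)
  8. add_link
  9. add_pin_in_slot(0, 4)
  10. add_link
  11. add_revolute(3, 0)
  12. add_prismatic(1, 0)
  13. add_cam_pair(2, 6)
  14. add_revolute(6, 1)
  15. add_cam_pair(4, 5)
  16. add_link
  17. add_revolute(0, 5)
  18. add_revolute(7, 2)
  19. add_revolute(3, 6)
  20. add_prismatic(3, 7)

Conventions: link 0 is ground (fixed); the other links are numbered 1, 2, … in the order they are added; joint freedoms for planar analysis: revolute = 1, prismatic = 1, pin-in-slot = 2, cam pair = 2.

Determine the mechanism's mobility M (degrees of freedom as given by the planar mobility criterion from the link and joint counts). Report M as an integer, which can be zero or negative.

link 0 = ground. State L|J1|J2 = 1|0|0
+link1  2|0|0
+link2  3|0|0
P(2,1) f=1→J1  3|1|0
+link3  4|1|0
+link4  5|1|0
PS(2,3) f=2→J2  5|1|1
R(2,0) f=1→J1  5|2|1
+link5  6|2|1
PS(0,4) f=2→J2  6|2|2
+link6  7|2|2
R(3,0) f=1→J1  7|3|2
P(1,0) f=1→J1  7|4|2
C(2,6) f=2→J2  7|4|3
R(6,1) f=1→J1  7|5|3
C(4,5) f=2→J2  7|5|4
+link7  8|5|4
R(0,5) f=1→J1  8|6|4
R(7,2) f=1→J1  8|7|4
R(3,6) f=1→J1  8|8|4
P(3,7) f=1→J1  8|9|4
M = 3(8−1)−2·9−4 = 21−18−4 = -1

M = -1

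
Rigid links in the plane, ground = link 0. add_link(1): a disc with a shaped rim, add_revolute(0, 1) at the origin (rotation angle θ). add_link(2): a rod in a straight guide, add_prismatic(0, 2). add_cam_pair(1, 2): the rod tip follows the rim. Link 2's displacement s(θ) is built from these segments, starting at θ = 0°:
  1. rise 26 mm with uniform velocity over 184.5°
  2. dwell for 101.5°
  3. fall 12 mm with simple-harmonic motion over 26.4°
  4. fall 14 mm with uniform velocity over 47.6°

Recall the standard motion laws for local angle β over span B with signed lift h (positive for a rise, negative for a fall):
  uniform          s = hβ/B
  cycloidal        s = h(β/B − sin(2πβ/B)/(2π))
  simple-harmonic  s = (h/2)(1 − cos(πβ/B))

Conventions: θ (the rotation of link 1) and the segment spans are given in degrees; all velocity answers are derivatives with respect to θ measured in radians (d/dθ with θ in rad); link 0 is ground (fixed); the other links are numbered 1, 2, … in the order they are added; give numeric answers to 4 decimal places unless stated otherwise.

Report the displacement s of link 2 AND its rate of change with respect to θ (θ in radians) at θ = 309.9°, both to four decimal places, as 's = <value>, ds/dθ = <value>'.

segment 1 (0° to 184.5°, uniform, h = 26) is passed completely: s = 0.0000 + (26) = 26.0000
segment 2 (184.5° to 286°, dwell): s unchanged at 26.0000
θ = 309.9° falls in segment 3 (286° to 312.4°, simple-harmonic, h = -12): β = 309.9 − 286 = 23.9°, B = 26.4°; Δs = -12/2·(1 − cos(π·0.9053)) = -11.7364; s = 26.0000 − 11.7364 = 14.2636
velocity in seg [286°–312.4°] (simple-harmonic), θ in radians: β = 23.9° = 0.4171 rad, B = 26.4° = 0.4608 rad; ds/dθ = (πh/(2B)) sin(πβ/B) = (π·(-12)/(2·0.4608)) sin(π·0.9053) = -11.991693 mm/rad

s = 14.2636, ds/dθ = -11.9917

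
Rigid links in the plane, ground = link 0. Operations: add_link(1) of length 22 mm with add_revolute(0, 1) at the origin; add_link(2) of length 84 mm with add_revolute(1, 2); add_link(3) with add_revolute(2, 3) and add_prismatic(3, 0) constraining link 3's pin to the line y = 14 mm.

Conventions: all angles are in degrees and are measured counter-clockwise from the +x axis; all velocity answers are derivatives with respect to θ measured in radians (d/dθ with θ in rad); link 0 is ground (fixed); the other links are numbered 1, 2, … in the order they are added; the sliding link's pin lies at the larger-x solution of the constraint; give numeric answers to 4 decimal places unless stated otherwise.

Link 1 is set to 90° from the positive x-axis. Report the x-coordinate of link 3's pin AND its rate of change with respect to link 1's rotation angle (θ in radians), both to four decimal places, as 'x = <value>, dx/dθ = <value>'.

geometry: r = 22 mm, L = 84 mm, e = 14 mm
crank pin P = (r cos θ, r sin θ) = (0.000000, 22.000000)
h = r sin θ − e = 22.000000 − 14 = 8.000000
x = r cos θ + √(L² − h²) = 0.000000 + 83.618180 = 83.618180
dx/dθ = −r sin θ − h·r cos θ/√(L² − h²) (θ in radians; h = 8.000000) = -22.000000

x = 83.6182, dx/dθ = -22.0000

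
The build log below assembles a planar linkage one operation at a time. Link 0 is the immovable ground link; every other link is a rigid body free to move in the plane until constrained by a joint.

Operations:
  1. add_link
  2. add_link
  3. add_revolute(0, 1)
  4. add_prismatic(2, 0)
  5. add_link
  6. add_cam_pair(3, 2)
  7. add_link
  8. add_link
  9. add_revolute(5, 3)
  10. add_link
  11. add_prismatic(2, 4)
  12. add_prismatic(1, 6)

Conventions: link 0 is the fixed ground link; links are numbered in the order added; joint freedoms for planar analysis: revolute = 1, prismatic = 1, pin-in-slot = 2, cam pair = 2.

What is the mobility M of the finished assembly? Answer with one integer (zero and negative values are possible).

link 0 = ground. State L|J1|J2 = 1|0|0
+link1  2|0|0
+link2  3|0|0
R(0,1) f=1→J1  3|1|0
P(2,0) f=1→J1  3|2|0
+link3  4|2|0
C(3,2) f=2→J2  4|2|1
+link4  5|2|1
+link5  6|2|1
R(5,3) f=1→J1  6|3|1
+link6  7|3|1
P(2,4) f=1→J1  7|4|1
P(1,6) f=1→J1  7|5|1
M = 3(7−1)−2·5−1 = 18−10−1 = 7

M = 7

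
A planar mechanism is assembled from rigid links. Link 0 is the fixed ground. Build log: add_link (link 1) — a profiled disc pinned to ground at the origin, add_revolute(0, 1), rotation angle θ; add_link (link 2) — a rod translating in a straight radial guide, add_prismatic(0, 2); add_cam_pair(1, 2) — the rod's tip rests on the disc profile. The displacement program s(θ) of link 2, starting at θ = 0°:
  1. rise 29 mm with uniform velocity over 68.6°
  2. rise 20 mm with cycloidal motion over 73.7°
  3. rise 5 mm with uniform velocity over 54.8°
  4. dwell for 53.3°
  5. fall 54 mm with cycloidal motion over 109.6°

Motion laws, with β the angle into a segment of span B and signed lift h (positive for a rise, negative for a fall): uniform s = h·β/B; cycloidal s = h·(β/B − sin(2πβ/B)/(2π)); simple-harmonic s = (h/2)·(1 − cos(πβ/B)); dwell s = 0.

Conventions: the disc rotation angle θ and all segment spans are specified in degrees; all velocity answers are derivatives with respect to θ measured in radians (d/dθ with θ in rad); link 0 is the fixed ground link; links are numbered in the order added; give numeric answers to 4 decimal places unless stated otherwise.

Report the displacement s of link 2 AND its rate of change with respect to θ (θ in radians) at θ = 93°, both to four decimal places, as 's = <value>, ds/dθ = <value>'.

seg 1 [0°–68.6°] uniform, h=29: full span → s += 29 → s = 29.0000
seg 2 [68.6°–142.3°] cycloidal, h=20: θ=93° here. β=24.4, B=73.7. 20·(0.3311 − sin(2π·0.3311)/(2π)) = 3.8425 → s = 32.8425
velocity in seg [68.6°–142.3°] (cycloidal), θ in radians: β = 24.4° = 0.4259 rad, B = 73.7° = 1.2863 rad; ds/dθ = (h/B)(1 − cos(2πβ/B)) = (20/1.2863)(1 − cos(2π·0.3311)) = 23.130464 mm/rad

s = 32.8425, ds/dθ = 23.1305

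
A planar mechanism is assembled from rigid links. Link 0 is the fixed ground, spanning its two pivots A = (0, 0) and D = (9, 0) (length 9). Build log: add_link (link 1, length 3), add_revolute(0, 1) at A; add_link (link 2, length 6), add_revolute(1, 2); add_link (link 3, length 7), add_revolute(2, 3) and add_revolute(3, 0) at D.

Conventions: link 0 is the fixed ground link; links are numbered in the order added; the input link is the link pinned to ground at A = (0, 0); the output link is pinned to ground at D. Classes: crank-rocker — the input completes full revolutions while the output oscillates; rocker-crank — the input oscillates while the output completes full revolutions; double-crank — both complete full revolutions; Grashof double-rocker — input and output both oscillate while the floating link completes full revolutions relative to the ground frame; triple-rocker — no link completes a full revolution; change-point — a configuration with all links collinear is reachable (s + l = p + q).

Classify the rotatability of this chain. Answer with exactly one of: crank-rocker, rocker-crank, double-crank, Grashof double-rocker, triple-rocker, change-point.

lengths: ground=9, input=3, coupler=6, output=7
sorted: s=3 (shortest), l=9 (longest), p+q=13
s + l = 12 vs p + q = 13
s + l < p + q (Grashof) with shortest = input link → crank-rocker

crank-rocker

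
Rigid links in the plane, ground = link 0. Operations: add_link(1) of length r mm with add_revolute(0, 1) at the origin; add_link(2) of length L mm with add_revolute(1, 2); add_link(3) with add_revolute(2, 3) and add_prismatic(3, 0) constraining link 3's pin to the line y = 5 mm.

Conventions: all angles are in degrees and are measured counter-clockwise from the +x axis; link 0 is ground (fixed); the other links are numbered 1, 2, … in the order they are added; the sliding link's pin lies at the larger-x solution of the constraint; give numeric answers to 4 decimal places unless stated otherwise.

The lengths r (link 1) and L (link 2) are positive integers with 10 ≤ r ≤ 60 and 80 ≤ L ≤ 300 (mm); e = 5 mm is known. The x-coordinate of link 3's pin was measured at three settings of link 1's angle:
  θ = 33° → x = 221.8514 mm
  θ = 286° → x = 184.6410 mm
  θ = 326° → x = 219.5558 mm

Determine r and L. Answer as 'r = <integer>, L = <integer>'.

constraint per measurement: (x − r cos θ)² + (r sin θ − e)² = L²
subtracting the θ₁ and θ₂ equations cancels the r² and L² terms:
r = (x₁² − x₂²) / (2[(x₁cos θ₁ + e sin θ₁) − (x₂cos θ₂ + e sin θ₂)]) = 53.0000 → r = 53
L² = (x₁ − r cos θ₁)² + (r sin θ₁ − e)² = 32040.9996 → L = 179.0000 → L = 179
check at θ₃=326°: x = 219.5558 (printed 219.5558) ✓

r = 53, L = 179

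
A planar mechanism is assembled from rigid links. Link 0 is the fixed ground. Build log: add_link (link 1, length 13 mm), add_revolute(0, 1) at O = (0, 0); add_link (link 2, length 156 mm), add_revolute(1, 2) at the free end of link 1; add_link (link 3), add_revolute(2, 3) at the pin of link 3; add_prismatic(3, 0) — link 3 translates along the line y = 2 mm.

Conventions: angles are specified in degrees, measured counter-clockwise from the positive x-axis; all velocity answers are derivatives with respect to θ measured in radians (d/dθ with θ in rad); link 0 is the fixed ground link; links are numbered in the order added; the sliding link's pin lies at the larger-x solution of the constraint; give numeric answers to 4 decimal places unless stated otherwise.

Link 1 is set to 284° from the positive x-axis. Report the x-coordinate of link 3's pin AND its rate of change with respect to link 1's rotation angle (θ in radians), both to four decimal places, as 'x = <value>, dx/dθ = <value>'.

geometry: r = 13 mm, L = 156 mm, e = 2 mm
crank pin P = (r cos θ, r sin θ) = (3.144985, -12.613844)
h = r sin θ − e = -12.613844 − 2 = -14.613844
x = r cos θ + √(L² − h²) = 3.144985 + 155.313990 = 158.458975
dx/dθ = −r sin θ − h·r cos θ/√(L² − h²) (θ in radians; h = -14.613844) = 12.909763

x = 158.4590, dx/dθ = 12.9098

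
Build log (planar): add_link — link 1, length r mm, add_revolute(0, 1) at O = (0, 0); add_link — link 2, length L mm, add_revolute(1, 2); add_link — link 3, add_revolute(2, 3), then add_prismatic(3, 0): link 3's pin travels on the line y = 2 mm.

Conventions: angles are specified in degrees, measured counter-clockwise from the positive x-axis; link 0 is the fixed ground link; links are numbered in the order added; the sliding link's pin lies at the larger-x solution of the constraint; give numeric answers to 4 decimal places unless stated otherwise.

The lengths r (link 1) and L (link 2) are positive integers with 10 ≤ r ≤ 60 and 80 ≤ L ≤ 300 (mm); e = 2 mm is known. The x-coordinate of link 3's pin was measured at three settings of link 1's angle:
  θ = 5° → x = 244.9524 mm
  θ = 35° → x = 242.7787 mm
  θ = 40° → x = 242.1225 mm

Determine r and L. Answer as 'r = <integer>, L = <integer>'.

constraint per measurement: (x − r cos θ)² + (r sin θ − e)² = L²
subtracting the θ₁ and θ₂ equations cancels the r² and L² terms:
r = (x₁² − x₂²) / (2[(x₁cos θ₁ + e sin θ₁) − (x₂cos θ₂ + e sin θ₂)]) = 11.9998 → r = 12
L² = (x₁ − r cos θ₁)² + (r sin θ₁ − e)² = 54289.0080 → L = 233.0000 → L = 233
check at θ₃=40°: x = 242.1225 (printed 242.1225) ✓

r = 12, L = 233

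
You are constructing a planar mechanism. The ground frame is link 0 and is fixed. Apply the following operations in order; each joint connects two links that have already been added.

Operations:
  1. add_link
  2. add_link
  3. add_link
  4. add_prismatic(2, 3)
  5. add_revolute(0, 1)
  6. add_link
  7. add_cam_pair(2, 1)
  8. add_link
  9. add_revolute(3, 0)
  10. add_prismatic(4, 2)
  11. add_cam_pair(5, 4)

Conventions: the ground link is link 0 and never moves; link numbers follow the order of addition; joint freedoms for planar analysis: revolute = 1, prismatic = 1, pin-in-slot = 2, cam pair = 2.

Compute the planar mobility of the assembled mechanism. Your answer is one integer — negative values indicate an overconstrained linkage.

ground; <1,0,0>
#1 <2,0,0>
#2 <3,0,0>
#3 <4,0,0>
P:2↔3 J1 <4,1,0>
R:0↔1 J1 <4,2,0>
#4 <5,2,0>
C:2↔1 J2 <5,2,1>
#5 <6,2,1>
R:3↔0 J1 <6,3,1>
P:4↔2 J1 <6,4,1>
C:5↔4 J2 <6,4,2>
3×5 − 2×4 − 1×2 = 5

M = 5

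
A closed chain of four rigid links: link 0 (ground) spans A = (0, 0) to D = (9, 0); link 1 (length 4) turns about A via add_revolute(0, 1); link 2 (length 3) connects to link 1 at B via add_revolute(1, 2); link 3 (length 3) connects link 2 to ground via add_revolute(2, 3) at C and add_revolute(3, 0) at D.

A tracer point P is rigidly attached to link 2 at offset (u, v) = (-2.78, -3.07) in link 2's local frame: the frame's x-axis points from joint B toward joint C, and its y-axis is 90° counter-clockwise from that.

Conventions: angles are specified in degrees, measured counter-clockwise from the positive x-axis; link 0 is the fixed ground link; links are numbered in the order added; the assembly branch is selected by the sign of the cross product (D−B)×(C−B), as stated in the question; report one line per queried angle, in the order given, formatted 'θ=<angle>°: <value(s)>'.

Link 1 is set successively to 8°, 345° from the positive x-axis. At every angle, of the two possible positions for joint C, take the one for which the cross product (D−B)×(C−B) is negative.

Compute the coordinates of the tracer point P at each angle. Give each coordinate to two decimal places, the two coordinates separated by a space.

A=(0,0), D=(9.00,0)
θ=8°: B = A + 4.00·(cos8°, sin8°) = (3.9611, 0.5567)
θ=8°: |BD| = 5.0696
θ=8°: circle(B,3.00) ∩ circle(D,3.00): a=2.5348, h=1.6046
θ=8°:   candidates: C₊=(6.6567,1.8733) cross=8.135; C₋=(6.3043,-1.3166) cross=-8.135
θ=8°:   branch - wants cross < 0 → take C=(6.3043,-1.3166) (cross=-8.135)
θ=8°: ex = (C−B)/|BC| = (0.7811,-0.6244); ey = (0.6244,0.7811)
θ=8°: P = B + -2.78·ex + -3.07·ey = (-0.1273,-0.1053)
θ=345°: B = A + 4.00·(cos345°, sin345°) = (3.8637, -1.0353)
θ=345°: |BD| = 5.2396
θ=345°: circle(B,3.00) ∩ circle(D,3.00): a=2.6198, h=1.4617
θ=345°:   candidates: C₊=(6.1430,0.9153) cross=7.659; C₋=(6.7207,-1.9506) cross=-7.659
θ=345°:   branch - wants cross < 0 → take C=(6.7207,-1.9506) (cross=-7.659)
θ=345°: ex = (C−B)/|BC| = (0.9523,-0.3051); ey = (0.3051,0.9523)
θ=345°: P = B + -2.78·ex + -3.07·ey = (0.2796,-3.1107)

θ=8°: -0.13 -0.11
θ=345°: 0.28 -3.11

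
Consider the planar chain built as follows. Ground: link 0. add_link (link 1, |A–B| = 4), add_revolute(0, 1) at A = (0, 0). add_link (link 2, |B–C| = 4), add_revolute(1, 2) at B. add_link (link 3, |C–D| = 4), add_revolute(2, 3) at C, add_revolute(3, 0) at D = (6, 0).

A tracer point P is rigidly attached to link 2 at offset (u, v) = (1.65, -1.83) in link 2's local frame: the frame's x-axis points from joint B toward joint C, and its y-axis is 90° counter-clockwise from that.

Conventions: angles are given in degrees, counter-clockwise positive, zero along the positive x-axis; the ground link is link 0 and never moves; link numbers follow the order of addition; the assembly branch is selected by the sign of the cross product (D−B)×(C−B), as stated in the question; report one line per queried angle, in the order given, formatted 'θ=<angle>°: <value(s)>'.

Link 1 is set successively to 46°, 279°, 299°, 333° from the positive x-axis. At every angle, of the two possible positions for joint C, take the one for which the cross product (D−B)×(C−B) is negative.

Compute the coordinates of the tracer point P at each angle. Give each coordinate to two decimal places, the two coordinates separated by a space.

A=(0,0), D=(6.00,0)
θ=46°: B = A + 4.00·(cos46°, sin46°) = (2.7786, 2.8774)
θ=46°: |BD| = 4.3193
θ=46°: circle(B,4.00) ∩ circle(D,4.00): a=2.1597, h=3.3669
θ=46°:   candidates: C₊=(6.6322,3.9497) cross=14.543; C₋=(2.1464,-1.0724) cross=-14.543
θ=46°:   branch - wants cross < 0 → take C=(2.1464,-1.0724) (cross=-14.543)
θ=46°: ex = (C−B)/|BC| = (-0.1581,-0.9874); ey = (0.9874,-0.1581)
θ=46°: P = B + 1.65·ex + -1.83·ey = (0.7108,1.5373)
θ=279°: B = A + 4.00·(cos279°, sin279°) = (0.6257, -3.9508)
θ=279°: |BD| = 6.6702
θ=279°: circle(B,4.00) ∩ circle(D,4.00): a=3.3351, h=2.2084
θ=279°:   candidates: C₊=(2.0048,-0.1960) cross=14.731; C₋=(4.6209,-3.7548) cross=-14.731
θ=279°:   branch - wants cross < 0 → take C=(4.6209,-3.7548) (cross=-14.731)
θ=279°: ex = (C−B)/|BC| = (0.9988,0.0490); ey = (-0.0490,0.9988)
θ=279°: P = B + 1.65·ex + -1.83·ey = (2.3634,-5.6977)
θ=299°: B = A + 4.00·(cos299°, sin299°) = (1.9392, -3.4985)
θ=299°: |BD| = 5.3600
θ=299°: circle(B,4.00) ∩ circle(D,4.00): a=2.6800, h=2.9695
θ=299°:   candidates: C₊=(2.0314,0.5005) cross=15.916; C₋=(5.9078,-3.9989) cross=-15.916
θ=299°:   branch - wants cross < 0 → take C=(5.9078,-3.9989) (cross=-15.916)
θ=299°: ex = (C−B)/|BC| = (0.9921,-0.1251); ey = (0.1251,0.9921)
θ=299°: P = B + 1.65·ex + -1.83·ey = (3.3473,-5.5205)
θ=333°: B = A + 4.00·(cos333°, sin333°) = (3.5640, -1.8160)
θ=333°: |BD| = 3.0384
θ=333°: circle(B,4.00) ∩ circle(D,4.00): a=1.5192, h=3.7003
θ=333°:   candidates: C₊=(2.5704,2.0587) cross=11.243; C₋=(6.9936,-3.8746) cross=-11.243
θ=333°:   branch - wants cross < 0 → take C=(6.9936,-3.8746) (cross=-11.243)
θ=333°: ex = (C−B)/|BC| = (0.8574,-0.5147); ey = (0.5147,0.8574)
θ=333°: P = B + 1.65·ex + -1.83·ey = (4.0369,-4.2342)

θ=46°: 0.71 1.54
θ=279°: 2.36 -5.70
θ=299°: 3.35 -5.52
θ=333°: 4.04 -4.23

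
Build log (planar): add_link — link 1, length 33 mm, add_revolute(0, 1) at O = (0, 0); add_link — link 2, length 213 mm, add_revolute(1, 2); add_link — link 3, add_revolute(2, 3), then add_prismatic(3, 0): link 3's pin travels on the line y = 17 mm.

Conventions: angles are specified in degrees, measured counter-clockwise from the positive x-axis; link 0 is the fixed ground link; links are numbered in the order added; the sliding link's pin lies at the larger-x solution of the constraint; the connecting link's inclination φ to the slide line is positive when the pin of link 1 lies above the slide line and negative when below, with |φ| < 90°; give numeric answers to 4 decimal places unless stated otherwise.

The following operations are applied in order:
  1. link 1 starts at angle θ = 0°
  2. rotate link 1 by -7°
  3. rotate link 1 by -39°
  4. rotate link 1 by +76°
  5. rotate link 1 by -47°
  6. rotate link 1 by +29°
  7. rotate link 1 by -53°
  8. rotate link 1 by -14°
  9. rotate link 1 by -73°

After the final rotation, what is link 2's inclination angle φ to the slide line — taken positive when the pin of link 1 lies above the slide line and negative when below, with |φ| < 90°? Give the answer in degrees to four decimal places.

geometry: r = 33 mm, L = 213 mm, e = 17 mm; θ starts at 0°
rotate link 1 by -7°: θ ← 0° -7° = -7°
rotate link 1 by -39°: θ ← -7° -39° = -46°
rotate link 1 by +76°: θ ← -46° +76° = 30°
rotate link 1 by -47°: θ ← 30° -47° = -17°
rotate link 1 by +29°: θ ← -17° +29° = 12°
rotate link 1 by -53°: θ ← 12° -53° = -41°
rotate link 1 by -14°: θ ← -41° -14° = -55°
rotate link 1 by -73°: θ ← -55° -73° = -128°
h = r sin θ − e = -26.004355 − 17 = -43.004355
sin φ = h / L = -43.004355 / 213 = -0.20189838
φ = arcsin(-0.20189838) = -11.647993°

-11.6480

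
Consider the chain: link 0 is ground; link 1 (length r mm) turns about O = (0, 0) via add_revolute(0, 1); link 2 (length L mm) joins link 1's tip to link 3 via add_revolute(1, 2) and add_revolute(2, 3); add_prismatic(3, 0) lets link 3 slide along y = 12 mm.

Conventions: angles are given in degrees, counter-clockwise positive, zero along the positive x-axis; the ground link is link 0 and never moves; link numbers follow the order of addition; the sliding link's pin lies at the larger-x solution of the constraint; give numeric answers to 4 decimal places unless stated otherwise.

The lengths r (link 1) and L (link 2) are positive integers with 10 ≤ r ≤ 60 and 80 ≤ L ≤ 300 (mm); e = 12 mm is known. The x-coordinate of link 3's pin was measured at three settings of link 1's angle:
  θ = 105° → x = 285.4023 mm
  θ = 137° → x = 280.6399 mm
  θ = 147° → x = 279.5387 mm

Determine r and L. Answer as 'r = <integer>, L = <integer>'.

constraint per measurement: (x − r cos θ)² + (r sin θ − e)² = L²
subtracting the θ₁ and θ₂ equations cancels the r² and L² terms:
r = (x₁² − x₂²) / (2[(x₁cos θ₁ + e sin θ₁) − (x₂cos θ₂ + e sin θ₂)]) = 10.0000 → r = 10
L² = (x₁ − r cos θ₁)² + (r sin θ₁ − e)² = 82944.0017 → L = 288.0000 → L = 288
check at θ₃=147°: x = 279.5387 (printed 279.5387) ✓

r = 10, L = 288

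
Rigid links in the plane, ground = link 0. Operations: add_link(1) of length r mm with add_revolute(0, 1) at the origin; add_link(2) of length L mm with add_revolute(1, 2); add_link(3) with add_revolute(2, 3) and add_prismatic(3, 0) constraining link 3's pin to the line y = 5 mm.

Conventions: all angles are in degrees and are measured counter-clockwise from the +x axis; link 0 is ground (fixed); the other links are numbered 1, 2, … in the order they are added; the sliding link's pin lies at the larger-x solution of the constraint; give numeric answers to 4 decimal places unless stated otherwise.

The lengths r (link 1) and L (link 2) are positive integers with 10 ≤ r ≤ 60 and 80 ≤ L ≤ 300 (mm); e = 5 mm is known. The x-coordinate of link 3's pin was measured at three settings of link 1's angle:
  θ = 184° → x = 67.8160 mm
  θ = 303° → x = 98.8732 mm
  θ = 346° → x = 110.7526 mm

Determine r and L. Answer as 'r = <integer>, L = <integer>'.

constraint per measurement: (x − r cos θ)² + (r sin θ − e)² = L²
subtracting the θ₁ and θ₂ equations cancels the r² and L² terms:
r = (x₁² − x₂²) / (2[(x₁cos θ₁ + e sin θ₁) − (x₂cos θ₂ + e sin θ₂)]) = 22.0001 → r = 22
L² = (x₁ − r cos θ₁)² + (r sin θ₁ − e)² = 8099.9916 → L = 90.0000 → L = 90
check at θ₃=346°: x = 110.7526 (printed 110.7526) ✓

r = 22, L = 90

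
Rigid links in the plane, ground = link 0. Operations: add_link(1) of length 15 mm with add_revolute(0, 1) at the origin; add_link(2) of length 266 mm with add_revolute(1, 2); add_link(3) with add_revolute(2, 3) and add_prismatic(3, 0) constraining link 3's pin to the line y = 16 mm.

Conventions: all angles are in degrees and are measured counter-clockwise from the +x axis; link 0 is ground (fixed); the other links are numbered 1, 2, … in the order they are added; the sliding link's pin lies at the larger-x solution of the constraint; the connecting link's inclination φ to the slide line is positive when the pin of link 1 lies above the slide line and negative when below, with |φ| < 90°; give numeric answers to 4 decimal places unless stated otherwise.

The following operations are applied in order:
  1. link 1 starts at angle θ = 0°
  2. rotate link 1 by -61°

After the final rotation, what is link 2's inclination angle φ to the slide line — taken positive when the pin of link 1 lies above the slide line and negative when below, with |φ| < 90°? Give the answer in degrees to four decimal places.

geometry: r = 15 mm, L = 266 mm, e = 16 mm; θ starts at 0°
rotate link 1 by -61°: θ ← 0° -61° = -61°
h = r sin θ − e = -13.119296 − 16 = -29.119296
sin φ = h / L = -29.119296 / 266 = -0.10947104
φ = arcsin(-0.10947104) = -6.284824°

-6.2848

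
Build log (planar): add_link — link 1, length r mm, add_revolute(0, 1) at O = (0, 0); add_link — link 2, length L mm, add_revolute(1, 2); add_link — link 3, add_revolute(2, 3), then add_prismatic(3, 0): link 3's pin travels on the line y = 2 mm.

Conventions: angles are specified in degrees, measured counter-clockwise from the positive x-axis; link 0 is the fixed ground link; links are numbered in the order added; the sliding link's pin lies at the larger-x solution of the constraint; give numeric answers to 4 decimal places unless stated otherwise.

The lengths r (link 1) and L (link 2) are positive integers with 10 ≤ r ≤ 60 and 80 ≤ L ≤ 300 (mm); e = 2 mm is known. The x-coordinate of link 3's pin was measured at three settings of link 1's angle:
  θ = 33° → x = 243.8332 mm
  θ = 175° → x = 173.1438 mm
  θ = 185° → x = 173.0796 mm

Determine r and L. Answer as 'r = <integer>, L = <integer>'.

constraint per measurement: (x − r cos θ)² + (r sin θ − e)² = L²
subtracting the θ₁ and θ₂ equations cancels the r² and L² terms:
r = (x₁² − x₂²) / (2[(x₁cos θ₁ + e sin θ₁) − (x₂cos θ₂ + e sin θ₂)]) = 39.0000 → r = 39
L² = (x₁ − r cos θ₁)² + (r sin θ₁ − e)² = 44943.9989 → L = 212.0000 → L = 212
check at θ₃=185°: x = 173.0796 (printed 173.0796) ✓

r = 39, L = 212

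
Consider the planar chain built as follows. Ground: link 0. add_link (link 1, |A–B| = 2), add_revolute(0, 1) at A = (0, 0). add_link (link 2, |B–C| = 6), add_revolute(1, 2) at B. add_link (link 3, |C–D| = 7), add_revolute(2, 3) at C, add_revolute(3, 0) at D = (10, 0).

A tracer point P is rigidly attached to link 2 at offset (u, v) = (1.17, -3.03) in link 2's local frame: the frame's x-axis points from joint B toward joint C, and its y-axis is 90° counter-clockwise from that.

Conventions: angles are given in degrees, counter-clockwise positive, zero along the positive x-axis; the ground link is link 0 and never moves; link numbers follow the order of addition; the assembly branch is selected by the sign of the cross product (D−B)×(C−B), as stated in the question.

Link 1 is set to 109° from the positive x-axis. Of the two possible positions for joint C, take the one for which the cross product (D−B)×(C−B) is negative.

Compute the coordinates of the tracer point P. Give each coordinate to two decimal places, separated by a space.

A=(0,0), D=(10.00,0)
B = A + 2.00·(cos109°, sin109°) = (-0.6511, 1.8910)
|BD| = 10.8177
circle(B,6.00) ∩ circle(D,7.00): a=4.8080, h=3.5893
  candidates: C₊=(4.7103,4.5846) cross=38.828; C₋=(3.4554,-2.4835) cross=-38.828
  branch - wants cross < 0 → take C=(3.4554,-2.4835) (cross=-38.828)
ex = (C−B)/|BC| = (0.6844,-0.7291); ey = (0.7291,0.6844)
P = B + 1.17·ex + -3.03·ey = (-2.0595,-1.0358)

-2.06 -1.04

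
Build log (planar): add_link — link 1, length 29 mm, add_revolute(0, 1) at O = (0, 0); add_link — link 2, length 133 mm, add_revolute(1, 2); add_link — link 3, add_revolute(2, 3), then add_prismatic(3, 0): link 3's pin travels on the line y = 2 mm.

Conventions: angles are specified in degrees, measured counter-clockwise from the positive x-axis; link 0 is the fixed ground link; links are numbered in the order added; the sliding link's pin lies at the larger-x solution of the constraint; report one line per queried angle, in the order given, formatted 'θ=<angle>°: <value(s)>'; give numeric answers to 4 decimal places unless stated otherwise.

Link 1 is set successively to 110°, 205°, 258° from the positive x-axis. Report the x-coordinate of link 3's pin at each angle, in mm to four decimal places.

geometry: r = 29 mm, L = 133 mm, e = 2 mm
θ=110°: crank pin P = (r cos θ, r sin θ) = (-9.918584, 27.251086)
θ=110°: h = r sin θ − e = 27.251086 − 2 = 25.251086
θ=110°: x = r cos θ + √(L² − h²) = -9.918584 + 130.580943 = 120.662359
θ=205°: crank pin P = (r cos θ, r sin θ) = (-26.282926, -12.255930)
θ=205°: h = r sin θ − e = -12.255930 − 2 = -14.255930
θ=205°: x = r cos θ + √(L² − h²) = -26.282926 + 132.233764 = 105.950839
θ=258°: crank pin P = (r cos θ, r sin θ) = (-6.029439, -28.366280)
θ=258°: h = r sin θ − e = -28.366280 − 2 = -30.366280
θ=258°: x = r cos θ + √(L² − h²) = -6.029439 + 129.487023 = 123.457584

θ=110°: 120.6624
θ=205°: 105.9508
θ=258°: 123.4576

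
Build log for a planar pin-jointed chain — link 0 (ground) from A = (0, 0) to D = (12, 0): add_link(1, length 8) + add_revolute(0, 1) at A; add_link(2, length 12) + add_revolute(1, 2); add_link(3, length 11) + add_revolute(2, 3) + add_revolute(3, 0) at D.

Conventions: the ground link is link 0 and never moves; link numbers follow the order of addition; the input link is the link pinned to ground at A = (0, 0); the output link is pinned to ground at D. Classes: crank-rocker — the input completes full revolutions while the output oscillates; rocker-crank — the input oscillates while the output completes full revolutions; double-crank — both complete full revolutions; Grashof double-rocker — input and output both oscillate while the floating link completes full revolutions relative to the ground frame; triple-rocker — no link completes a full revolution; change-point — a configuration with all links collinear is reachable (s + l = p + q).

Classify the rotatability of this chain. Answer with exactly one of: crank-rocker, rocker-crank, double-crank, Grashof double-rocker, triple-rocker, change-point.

lengths: ground=12, input=8, coupler=12, output=11
sorted: s=8 (shortest), l=12 (longest), p+q=23
s + l = 20 vs p + q = 23
s + l < p + q (Grashof) with shortest = input link → crank-rocker

crank-rocker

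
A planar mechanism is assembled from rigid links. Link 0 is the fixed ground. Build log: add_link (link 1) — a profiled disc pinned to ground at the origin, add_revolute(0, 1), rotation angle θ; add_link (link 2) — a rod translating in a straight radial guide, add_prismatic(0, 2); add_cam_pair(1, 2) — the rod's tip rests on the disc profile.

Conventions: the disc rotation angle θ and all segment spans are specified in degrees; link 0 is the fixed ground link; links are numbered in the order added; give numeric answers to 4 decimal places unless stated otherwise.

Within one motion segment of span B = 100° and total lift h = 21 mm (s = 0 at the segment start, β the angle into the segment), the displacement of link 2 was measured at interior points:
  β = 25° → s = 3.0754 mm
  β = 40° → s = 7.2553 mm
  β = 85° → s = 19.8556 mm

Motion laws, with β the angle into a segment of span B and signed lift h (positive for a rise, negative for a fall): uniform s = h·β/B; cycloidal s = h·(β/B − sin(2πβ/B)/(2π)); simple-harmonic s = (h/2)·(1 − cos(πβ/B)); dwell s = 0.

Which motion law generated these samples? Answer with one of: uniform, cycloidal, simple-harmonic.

candidates at β/B = r: uniform s = h·r (linear in β); cycloidal s = h·(r − sin(2πr)/(2π)); simple-harmonic s = (h/2)(1 − cos(πr))
β=25°: printed 3.0754 | uniform 5.2500, cycloidal 1.9077, simple-harmonic 3.0754
β=40°: printed 7.2553 | uniform 8.4000, cycloidal 6.4355, simple-harmonic 7.2553
β=85°: printed 19.8556 | uniform 17.8500, cycloidal 20.5539, simple-harmonic 19.8556
only one law matches every sample → simple-harmonic

simple-harmonic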